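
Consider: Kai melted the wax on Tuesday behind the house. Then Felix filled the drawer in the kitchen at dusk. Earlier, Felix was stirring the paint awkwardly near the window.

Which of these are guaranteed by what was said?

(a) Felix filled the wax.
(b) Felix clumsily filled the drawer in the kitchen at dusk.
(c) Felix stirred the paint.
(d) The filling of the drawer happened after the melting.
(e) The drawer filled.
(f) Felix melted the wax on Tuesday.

(c), (d), (e)

(a) Not entailed — Felix filled the drawer, not the wax; the wax belongs to the melting event.
(b) Not entailed — 'clumsily' adds information not in the original event.
(c) Entailed — 'stir' is an activity; 'was stirring' entails that some stirring happened, so 'stirred' holds.
(d) Entailed — the narrative places the melting before the filling.
(e) Entailed — 'Felix filled the drawer' is causative; it entails the inchoative 'the drawer filled'.
(f) Not entailed — the passage has Kai melting the wax, not Felix.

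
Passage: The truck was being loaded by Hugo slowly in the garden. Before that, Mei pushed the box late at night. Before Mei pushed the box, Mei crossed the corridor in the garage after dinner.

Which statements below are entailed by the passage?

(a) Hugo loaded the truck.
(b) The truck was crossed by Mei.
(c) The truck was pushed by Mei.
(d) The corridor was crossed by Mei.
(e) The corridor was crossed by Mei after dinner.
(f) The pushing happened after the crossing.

(a) Not entailed — 'was loading' is progressive on an accomplishment; it does not entail the completed 'loaded'.
(b) Not entailed — Mei crossed the corridor, not the truck; the truck belongs to the loading event.
(c) Not entailed — Mei pushed the box, not the truck; the truck belongs to the loading event.
(d) Entailed — the original entails any weakening of itself; this just drops 'in the garage', 'after dinner'.
(e) Entailed — every conjunct here is already in the original crossing event.
(f) Entailed — the narrative places the crossing before the pushing.

(d), (e), (f)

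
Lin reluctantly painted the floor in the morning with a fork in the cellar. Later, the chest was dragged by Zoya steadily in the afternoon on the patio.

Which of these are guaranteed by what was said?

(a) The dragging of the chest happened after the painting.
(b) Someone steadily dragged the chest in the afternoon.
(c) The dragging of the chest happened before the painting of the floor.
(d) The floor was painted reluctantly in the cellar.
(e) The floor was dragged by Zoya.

(a), (b), (d)

(a) Entailed — the narrative places the painting before the dragging.
(b) Entailed — the original entails any weakening of itself; this just drops 'on the patio' and generalizes the agent.
(c) Not entailed — the narrative places the painting before the dragging, not after.
(d) Entailed — every conjunct here is already in the original painting event.
(e) Not entailed — Zoya dragged the chest, not the floor; the floor belongs to the painting event.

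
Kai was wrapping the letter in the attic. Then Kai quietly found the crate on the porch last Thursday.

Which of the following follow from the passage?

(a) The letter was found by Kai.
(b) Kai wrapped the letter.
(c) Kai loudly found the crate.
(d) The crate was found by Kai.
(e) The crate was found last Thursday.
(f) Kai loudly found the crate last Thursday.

(a) Not entailed — Kai found the crate, not the letter; the letter belongs to the wrapping event.
(b) Not entailed — 'was wrapping' is progressive on an accomplishment; it does not entail the completed 'wrapped'.
(c) Not entailed — 'loudly' adds a manner not in (and inconsistent with) the original.
(d) Entailed — the original entails any weakening of itself; this just drops 'last Thursday', 'on the porch', 'quietly'.
(e) Entailed — the original entails any weakening of itself; this just drops 'on the porch', 'quietly' and generalizes the agent.
(f) Not entailed — 'loudly' adds a manner not in (and inconsistent with) the original.

(d), (e)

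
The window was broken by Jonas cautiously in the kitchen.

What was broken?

the window

'the window' marks the patient of the breaking event.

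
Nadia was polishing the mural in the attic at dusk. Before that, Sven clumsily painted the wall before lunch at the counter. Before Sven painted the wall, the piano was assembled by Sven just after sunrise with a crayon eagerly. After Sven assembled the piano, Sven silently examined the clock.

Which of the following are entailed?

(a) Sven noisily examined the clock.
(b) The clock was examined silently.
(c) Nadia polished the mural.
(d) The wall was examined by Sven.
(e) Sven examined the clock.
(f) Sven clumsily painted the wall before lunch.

(b), (c), (e), (f)

(a) Not entailed — 'noisily' adds a manner not in (and inconsistent with) the original.
(b) Entailed — every conjunct here is already in the original examining event.
(c) Entailed — 'polish' is an activity; 'was polishing' entails that some polishing happened, so 'polished' holds.
(d) Not entailed — Sven examined the clock, not the wall; the wall belongs to the painting event.
(e) Entailed — every conjunct here is already in the original examining event.
(f) Entailed — this follows by dropping conjuncts from the painting event's description.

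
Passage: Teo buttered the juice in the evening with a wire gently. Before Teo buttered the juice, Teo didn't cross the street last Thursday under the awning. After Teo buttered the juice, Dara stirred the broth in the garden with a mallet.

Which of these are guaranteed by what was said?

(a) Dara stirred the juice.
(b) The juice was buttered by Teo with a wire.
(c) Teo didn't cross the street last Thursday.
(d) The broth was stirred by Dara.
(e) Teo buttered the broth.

(b), (d)

(a) Not entailed — Dara stirred the broth, not the juice; the juice belongs to the buttering event.
(b) Entailed — the original entails any weakening of itself; this just drops 'in the evening', 'gently'.
(c) Not entailed — dropping 'under the awning' under negation is not valid — the original leaves open that Teo crossed the street some other way.
(d) Entailed — every conjunct here is already in the original stirring event.
(e) Not entailed — Teo buttered the juice, not the broth; the broth belongs to the stirring event.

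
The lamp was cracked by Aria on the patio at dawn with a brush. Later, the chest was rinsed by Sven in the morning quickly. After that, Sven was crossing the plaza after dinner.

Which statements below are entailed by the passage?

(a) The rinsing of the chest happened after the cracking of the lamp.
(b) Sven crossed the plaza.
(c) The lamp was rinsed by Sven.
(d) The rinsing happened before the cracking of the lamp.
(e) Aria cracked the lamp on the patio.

(a) Entailed — the narrative places the cracking before the rinsing.
(b) Not entailed — 'was crossing' is progressive on an accomplishment; it does not entail the completed 'crossed'.
(c) Not entailed — Sven rinsed the chest, not the lamp; the lamp belongs to the cracking event.
(d) Not entailed — the narrative places the cracking before the rinsing, not after.
(e) Entailed — the original entails any weakening of itself; this just drops 'with a brush', 'at dawn'.

(a), (e)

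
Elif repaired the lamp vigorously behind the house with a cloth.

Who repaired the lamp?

Elif

'Elif' marks the agent of the repairing event.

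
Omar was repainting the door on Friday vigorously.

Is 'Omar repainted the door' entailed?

'was repainting' is progressive; for an accomplishment like 'repaint the door', it doesn't entail completion.

no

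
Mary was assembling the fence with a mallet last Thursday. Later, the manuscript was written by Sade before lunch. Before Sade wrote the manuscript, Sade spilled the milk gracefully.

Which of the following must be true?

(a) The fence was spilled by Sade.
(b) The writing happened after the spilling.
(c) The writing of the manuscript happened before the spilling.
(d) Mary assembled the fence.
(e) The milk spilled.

(b), (e)

(a) Not entailed — Sade spilled the milk, not the fence; the fence belongs to the assembling event.
(b) Entailed — the narrative places the spilling before the writing.
(c) Not entailed — the narrative places the spilling before the writing, not after.
(d) Not entailed — 'was assembling' is progressive on an accomplishment; it does not entail the completed 'assembled'.
(e) Entailed — 'Sade spilled the milk' is causative; it entails the inchoative 'the milk spilled'.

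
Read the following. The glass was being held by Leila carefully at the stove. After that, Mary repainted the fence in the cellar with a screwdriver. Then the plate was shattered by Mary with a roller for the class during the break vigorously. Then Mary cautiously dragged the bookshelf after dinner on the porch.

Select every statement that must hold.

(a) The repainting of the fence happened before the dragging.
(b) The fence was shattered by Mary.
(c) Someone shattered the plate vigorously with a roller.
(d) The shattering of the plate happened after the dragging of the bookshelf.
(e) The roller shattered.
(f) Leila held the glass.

(a), (c), (f)

(a) Entailed — the narrative places the repainting before the dragging.
(b) Not entailed — Mary shattered the plate, not the fence; the fence belongs to the repainting event.
(c) Entailed — the original entails any weakening of itself; this just drops 'for the class', 'during the break' and generalizes the agent.
(d) Not entailed — the narrative places the shattering before the dragging, not after.
(e) Not entailed — the plate is what shattered, not the roller.
(f) Entailed — 'hold' is an activity; 'was holding' entails that some holding happened, so 'held' holds.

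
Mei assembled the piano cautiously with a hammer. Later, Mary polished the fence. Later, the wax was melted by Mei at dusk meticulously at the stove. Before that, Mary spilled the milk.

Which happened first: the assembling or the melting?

The connectives place the assembling before the melting.

the assembling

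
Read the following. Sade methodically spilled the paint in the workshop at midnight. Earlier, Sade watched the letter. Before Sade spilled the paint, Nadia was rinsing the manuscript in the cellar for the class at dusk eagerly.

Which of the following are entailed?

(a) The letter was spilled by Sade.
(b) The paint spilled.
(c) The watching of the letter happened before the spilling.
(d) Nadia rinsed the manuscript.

(a) Not entailed — Sade spilled the paint, not the letter; the letter belongs to the watching event.
(b) Entailed — 'Sade spilled the paint' is causative; it entails the inchoative 'the paint spilled'.
(c) Entailed — the narrative places the watching before the spilling.
(d) Entailed — 'rinse' is an activity; 'was rinsing' entails that some rinsing happened, so 'rinsed' holds.

(b), (c), (d)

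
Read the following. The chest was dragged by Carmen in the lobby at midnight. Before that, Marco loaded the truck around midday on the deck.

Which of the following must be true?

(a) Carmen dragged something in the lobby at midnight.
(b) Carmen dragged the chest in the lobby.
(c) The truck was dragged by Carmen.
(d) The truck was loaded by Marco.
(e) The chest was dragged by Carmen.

(a) Entailed — this follows by dropping conjuncts from the dragging event's description.
(b) Entailed — dropping 'at midnight' leaves a sub-description the original still satisfies.
(c) Not entailed — Carmen dragged the chest, not the truck; the truck belongs to the loading event.
(d) Entailed — the original entails any weakening of itself; this just drops 'on the deck', 'around midday'.
(e) Entailed — every conjunct here is already in the original dragging event.

(a), (b), (d), (e)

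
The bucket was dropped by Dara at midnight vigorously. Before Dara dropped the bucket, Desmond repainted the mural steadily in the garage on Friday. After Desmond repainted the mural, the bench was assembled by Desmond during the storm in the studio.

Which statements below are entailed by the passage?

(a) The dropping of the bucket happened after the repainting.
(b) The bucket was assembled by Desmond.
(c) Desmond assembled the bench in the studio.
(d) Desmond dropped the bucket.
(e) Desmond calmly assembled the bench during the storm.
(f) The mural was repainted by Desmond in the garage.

(a) Entailed — the narrative places the repainting before the dropping.
(b) Not entailed — Desmond assembled the bench, not the bucket; the bucket belongs to the dropping event.
(c) Entailed — this follows by dropping conjuncts from the assembling event's description.
(d) Not entailed — the passage has Dara dropping the bucket, not Desmond.
(e) Not entailed — 'calmly' adds information not in the original event.
(f) Entailed — dropping 'on Friday', 'steadily' leaves a sub-description the original still satisfies.

(a), (c), (f)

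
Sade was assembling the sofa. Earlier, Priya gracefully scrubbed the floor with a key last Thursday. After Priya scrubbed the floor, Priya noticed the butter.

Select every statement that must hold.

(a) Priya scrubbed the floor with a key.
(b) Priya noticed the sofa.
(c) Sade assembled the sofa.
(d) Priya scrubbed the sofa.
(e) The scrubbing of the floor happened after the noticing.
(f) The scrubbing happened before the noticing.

(a), (f)

(a) Entailed — the original entails any weakening of itself; this just drops 'last Thursday', 'gracefully'.
(b) Not entailed — Priya noticed the butter, not the sofa; the sofa belongs to the assembling event.
(c) Not entailed — 'was assembling' is progressive on an accomplishment; it does not entail the completed 'assembled'.
(d) Not entailed — Priya scrubbed the floor, not the sofa; the sofa belongs to the assembling event.
(e) Not entailed — the narrative places the scrubbing before the noticing, not after.
(f) Entailed — the narrative places the scrubbing before the noticing.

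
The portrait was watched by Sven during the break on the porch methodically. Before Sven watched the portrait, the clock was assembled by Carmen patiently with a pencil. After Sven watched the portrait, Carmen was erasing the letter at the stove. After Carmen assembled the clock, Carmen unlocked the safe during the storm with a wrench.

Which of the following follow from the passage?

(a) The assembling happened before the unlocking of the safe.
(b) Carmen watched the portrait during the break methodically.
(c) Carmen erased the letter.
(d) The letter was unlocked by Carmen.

(a) Entailed — the narrative places the assembling before the unlocking.
(b) Not entailed — the passage has Sven watching the portrait, not Carmen.
(c) Not entailed — 'was erasing' is progressive on an accomplishment; it does not entail the completed 'erased'.
(d) Not entailed — Carmen unlocked the safe, not the letter; the letter belongs to the erasing event.

(a)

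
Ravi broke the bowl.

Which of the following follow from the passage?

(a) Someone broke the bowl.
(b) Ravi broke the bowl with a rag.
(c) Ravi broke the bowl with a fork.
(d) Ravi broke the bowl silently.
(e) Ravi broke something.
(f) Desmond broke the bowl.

(a) Entailed — the original entails any weakening of itself; this just generalizes the agent.
(b) Not entailed — 'with a rag' adds information not in the original event.
(c) Not entailed — 'with a fork' adds information not in the original event.
(d) Not entailed — 'silently' adds information not in the original event.
(e) Entailed — generalizing the patient leaves a sub-description the original still satisfies.
(f) Not entailed — the passage has Ravi breaking the bowl, not Desmond.

(a), (e)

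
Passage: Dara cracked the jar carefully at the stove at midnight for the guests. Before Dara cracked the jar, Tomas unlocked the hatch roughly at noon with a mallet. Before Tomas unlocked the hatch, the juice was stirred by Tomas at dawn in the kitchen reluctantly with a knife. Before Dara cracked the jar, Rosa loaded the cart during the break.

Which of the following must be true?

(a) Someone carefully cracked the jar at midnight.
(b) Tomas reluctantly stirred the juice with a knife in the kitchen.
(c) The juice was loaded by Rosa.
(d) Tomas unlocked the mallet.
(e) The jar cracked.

(a), (b), (e)

(a) Entailed — the original entails any weakening of itself; this just drops 'for the guests', 'at the stove' and generalizes the agent.
(b) Entailed — this follows by dropping conjuncts from the stirring event's description.
(c) Not entailed — Rosa loaded the cart, not the juice; the juice belongs to the stirring event.
(d) Not entailed — the mallet is the instrument, not what was unlocked.
(e) Entailed — 'Dara cracked the jar' is causative; it entails the inchoative 'the jar cracked'.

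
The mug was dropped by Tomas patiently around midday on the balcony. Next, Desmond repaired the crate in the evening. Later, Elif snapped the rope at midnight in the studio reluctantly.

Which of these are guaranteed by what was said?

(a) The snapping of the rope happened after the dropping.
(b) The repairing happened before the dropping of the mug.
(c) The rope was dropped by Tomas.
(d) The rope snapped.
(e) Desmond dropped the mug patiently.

(a) Entailed — the narrative places the dropping before the snapping.
(b) Not entailed — the narrative places the dropping before the repairing, not after.
(c) Not entailed — Tomas dropped the mug, not the rope; the rope belongs to the snapping event.
(d) Entailed — 'Elif snapped the rope' is causative; it entails the inchoative 'the rope snapped'.
(e) Not entailed — the passage has Tomas dropping the mug, not Desmond.

(a), (d)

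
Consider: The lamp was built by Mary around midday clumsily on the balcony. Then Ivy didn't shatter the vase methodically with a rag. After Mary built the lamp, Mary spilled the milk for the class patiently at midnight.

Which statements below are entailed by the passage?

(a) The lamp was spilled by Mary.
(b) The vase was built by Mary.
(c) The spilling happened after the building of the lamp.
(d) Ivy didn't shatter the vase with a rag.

(a) Not entailed — Mary spilled the milk, not the lamp; the lamp belongs to the building event.
(b) Not entailed — Mary built the lamp, not the vase; the vase belongs to the shattering event.
(c) Entailed — the narrative places the building before the spilling.
(d) Not entailed — dropping 'methodically' under negation is not valid — the original leaves open that Ivy shattered the vase some other way.

(c)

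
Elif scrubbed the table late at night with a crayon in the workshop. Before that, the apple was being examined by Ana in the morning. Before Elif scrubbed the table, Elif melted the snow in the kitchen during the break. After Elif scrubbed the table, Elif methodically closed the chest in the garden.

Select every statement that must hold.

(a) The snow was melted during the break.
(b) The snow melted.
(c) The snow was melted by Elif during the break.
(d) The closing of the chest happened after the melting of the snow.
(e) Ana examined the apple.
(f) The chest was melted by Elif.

(a) Entailed — this follows by dropping conjuncts from the melting event's description.
(b) Entailed — 'Elif melted the snow' is causative; it entails the inchoative 'the snow melted'.
(c) Entailed — every conjunct here is already in the original melting event.
(d) Entailed — the narrative places the melting before the closing.
(e) Entailed — 'examine' is an activity; 'was examining' entails that some examining happened, so 'examined' holds.
(f) Not entailed — Elif melted the snow, not the chest; the chest belongs to the closing event.

(a), (b), (c), (d), (e)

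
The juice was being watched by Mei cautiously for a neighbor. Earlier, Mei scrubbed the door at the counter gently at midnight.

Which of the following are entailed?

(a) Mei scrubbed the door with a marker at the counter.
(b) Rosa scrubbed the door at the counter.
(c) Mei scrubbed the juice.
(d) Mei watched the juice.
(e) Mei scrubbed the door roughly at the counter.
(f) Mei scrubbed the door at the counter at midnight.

(d), (f)

(a) Not entailed — 'with a marker' adds information not in the original event.
(b) Not entailed — the passage has Mei scrubbing the door, not Rosa.
(c) Not entailed — Mei scrubbed the door, not the juice; the juice belongs to the watching event.
(d) Entailed — 'watch' is an activity; 'was watching' entails that some watching happened, so 'watched' holds.
(e) Not entailed — 'roughly' adds a manner not in (and inconsistent with) the original.
(f) Entailed — this follows by dropping conjuncts from the scrubbing event's description.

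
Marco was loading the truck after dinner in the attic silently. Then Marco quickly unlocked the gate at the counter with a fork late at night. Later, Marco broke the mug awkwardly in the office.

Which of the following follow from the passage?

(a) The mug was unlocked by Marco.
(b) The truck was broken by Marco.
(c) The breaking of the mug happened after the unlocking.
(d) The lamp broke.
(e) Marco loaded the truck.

(c)

(a) Not entailed — Marco unlocked the gate, not the mug; the mug belongs to the breaking event.
(b) Not entailed — Marco broke the mug, not the truck; the truck belongs to the loading event.
(c) Entailed — the narrative places the unlocking before the breaking.
(d) Not entailed — the mug is what broke, not the lamp.
(e) Not entailed — 'was loading' is progressive on an accomplishment; it does not entail the completed 'loaded'.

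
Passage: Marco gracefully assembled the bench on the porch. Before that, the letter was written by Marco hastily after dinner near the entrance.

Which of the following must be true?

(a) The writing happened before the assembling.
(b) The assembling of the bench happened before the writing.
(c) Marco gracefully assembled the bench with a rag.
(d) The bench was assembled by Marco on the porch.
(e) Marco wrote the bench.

(a) Entailed — the narrative places the writing before the assembling.
(b) Not entailed — the narrative places the writing before the assembling, not after.
(c) Not entailed — 'with a rag' adds information not in the original event.
(d) Entailed — the original entails any weakening of itself; this just drops 'gracefully'.
(e) Not entailed — Marco wrote the letter, not the bench; the bench belongs to the assembling event.

(a), (d)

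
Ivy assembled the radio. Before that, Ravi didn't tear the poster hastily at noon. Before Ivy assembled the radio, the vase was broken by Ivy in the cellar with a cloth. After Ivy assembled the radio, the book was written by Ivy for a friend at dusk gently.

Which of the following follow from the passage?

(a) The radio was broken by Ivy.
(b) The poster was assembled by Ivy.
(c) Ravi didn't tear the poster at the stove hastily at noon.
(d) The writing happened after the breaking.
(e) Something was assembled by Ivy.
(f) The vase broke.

(a) Not entailed — Ivy broke the vase, not the radio; the radio belongs to the assembling event.
(b) Not entailed — Ivy assembled the radio, not the poster; the poster belongs to the tearing event.
(c) Entailed — under negation, adding a further restriction is entailed: if no such tearing event occurred, none occurred at the stove either.
(d) Entailed — the narrative places the breaking before the writing.
(e) Entailed — every conjunct here is already in the original assembling event.
(f) Entailed — 'Ivy broke the vase' is causative; it entails the inchoative 'the vase broke'.

(c), (d), (e), (f)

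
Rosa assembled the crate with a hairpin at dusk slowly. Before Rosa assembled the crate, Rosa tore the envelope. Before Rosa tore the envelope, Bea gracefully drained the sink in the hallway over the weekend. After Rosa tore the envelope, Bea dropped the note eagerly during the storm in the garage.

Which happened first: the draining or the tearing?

the draining

The connectives place the draining before the tearing.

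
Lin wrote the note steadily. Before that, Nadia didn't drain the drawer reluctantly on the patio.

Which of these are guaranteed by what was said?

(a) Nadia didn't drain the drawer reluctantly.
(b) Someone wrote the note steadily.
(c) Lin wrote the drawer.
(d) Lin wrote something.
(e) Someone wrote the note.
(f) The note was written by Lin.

(b), (d), (e), (f)

(a) Not entailed — dropping 'on the patio' under negation is not valid — the original leaves open that Nadia drained the drawer some other way.
(b) Entailed — generalizing the agent leaves a sub-description the original still satisfies.
(c) Not entailed — Lin wrote the note, not the drawer; the drawer belongs to the draining event.
(d) Entailed — dropping 'steadily' and generalizing the patient leaves a sub-description the original still satisfies.
(e) Entailed — dropping 'steadily' and generalizing the agent leaves a sub-description the original still satisfies.
(f) Entailed — dropping 'steadily' leaves a sub-description the original still satisfies.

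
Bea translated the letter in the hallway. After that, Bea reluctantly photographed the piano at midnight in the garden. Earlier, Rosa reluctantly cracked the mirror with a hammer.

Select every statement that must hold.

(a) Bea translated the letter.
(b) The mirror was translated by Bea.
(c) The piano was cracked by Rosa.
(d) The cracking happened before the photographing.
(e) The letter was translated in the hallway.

(a) Entailed — dropping 'in the hallway' leaves a sub-description the original still satisfies.
(b) Not entailed — Bea translated the letter, not the mirror; the mirror belongs to the cracking event.
(c) Not entailed — Rosa cracked the mirror, not the piano; the piano belongs to the photographing event.
(d) Entailed — the narrative places the cracking before the photographing.
(e) Entailed — the original entails any weakening of itself; this just generalizes the agent.

(a), (d), (e)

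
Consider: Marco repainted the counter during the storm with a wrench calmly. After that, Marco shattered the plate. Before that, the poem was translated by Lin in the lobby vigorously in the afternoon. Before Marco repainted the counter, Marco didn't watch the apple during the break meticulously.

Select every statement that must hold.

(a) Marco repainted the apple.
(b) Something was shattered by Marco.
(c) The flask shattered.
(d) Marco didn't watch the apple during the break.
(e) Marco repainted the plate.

(b)

(a) Not entailed — Marco repainted the counter, not the apple; the apple belongs to the watching event.
(b) Entailed — every conjunct here is already in the original shattering event.
(c) Not entailed — the plate is what shattered, not the flask.
(d) Not entailed — dropping 'meticulously' under negation is not valid — the original leaves open that Marco watched the apple some other way.
(e) Not entailed — Marco repainted the counter, not the plate; the plate belongs to the shattering event.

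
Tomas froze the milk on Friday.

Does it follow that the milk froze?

'Tomas froze the milk' is the causative; it entails the inchoative 'the milk froze'.

yes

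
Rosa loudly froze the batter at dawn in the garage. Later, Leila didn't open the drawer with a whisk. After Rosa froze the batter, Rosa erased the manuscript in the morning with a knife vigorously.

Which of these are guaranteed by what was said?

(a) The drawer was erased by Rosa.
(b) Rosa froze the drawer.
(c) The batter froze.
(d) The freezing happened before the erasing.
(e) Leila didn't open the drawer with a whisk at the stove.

(c), (d), (e)

(a) Not entailed — Rosa erased the manuscript, not the drawer; the drawer belongs to the opening event.
(b) Not entailed — Rosa froze the batter, not the drawer; the drawer belongs to the opening event.
(c) Entailed — 'Rosa froze the batter' is causative; it entails the inchoative 'the batter froze'.
(d) Entailed — the narrative places the freezing before the erasing.
(e) Entailed — under negation, adding a further restriction is entailed: if no such opening event occurred, none occurred at the stove either.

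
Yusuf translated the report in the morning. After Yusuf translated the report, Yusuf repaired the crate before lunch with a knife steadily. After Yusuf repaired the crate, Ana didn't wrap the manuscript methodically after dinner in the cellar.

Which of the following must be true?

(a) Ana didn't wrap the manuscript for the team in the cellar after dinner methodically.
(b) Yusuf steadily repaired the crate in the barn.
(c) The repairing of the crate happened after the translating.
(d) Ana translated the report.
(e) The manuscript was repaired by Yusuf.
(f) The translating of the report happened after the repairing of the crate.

(a) Entailed — under negation, adding a further restriction is entailed: if no such wrapping event occurred, none occurred for the team either.
(b) Not entailed — 'in the barn' adds information not in the original event.
(c) Entailed — the narrative places the translating before the repairing.
(d) Not entailed — the passage has Yusuf translating the report, not Ana.
(e) Not entailed — Yusuf repaired the crate, not the manuscript; the manuscript belongs to the wrapping event.
(f) Not entailed — the narrative places the translating before the repairing, not after.

(a), (c)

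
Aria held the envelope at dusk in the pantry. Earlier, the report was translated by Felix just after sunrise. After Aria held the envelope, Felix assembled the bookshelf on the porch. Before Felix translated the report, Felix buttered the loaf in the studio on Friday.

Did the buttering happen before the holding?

yes

The narrative orders the buttering before the holding.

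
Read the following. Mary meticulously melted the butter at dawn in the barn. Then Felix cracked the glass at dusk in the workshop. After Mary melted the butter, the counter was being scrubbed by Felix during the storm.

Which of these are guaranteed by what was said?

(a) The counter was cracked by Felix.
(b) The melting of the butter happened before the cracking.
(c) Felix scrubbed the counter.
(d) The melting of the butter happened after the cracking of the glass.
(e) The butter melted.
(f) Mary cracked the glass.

(b), (c), (e)

(a) Not entailed — Felix cracked the glass, not the counter; the counter belongs to the scrubbing event.
(b) Entailed — the narrative places the melting before the cracking.
(c) Entailed — 'scrub' is an activity; 'was scrubbing' entails that some scrubbing happened, so 'scrubbed' holds.
(d) Not entailed — the narrative places the melting before the cracking, not after.
(e) Entailed — 'Mary melted the butter' is causative; it entails the inchoative 'the butter melted'.
(f) Not entailed — the passage has Felix cracking the glass, not Mary.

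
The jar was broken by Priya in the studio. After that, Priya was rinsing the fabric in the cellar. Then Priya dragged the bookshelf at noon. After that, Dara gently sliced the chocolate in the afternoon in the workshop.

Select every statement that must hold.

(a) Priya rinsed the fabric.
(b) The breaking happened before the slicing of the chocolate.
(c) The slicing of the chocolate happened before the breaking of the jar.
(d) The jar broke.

(a), (b), (d)

(a) Entailed — 'rinse' is an activity; 'was rinsing' entails that some rinsing happened, so 'rinsed' holds.
(b) Entailed — the narrative places the breaking before the slicing.
(c) Not entailed — the narrative places the breaking before the slicing, not after.
(d) Entailed — 'Priya broke the jar' is causative; it entails the inchoative 'the jar broke'.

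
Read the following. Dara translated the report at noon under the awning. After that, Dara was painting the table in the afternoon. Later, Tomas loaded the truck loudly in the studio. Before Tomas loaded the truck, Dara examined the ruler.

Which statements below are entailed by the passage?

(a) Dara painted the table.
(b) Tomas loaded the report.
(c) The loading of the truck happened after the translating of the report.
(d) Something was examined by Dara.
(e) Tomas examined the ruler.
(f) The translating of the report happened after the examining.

(a) Not entailed — 'was painting' is progressive on an accomplishment; it does not entail the completed 'painted'.
(b) Not entailed — Tomas loaded the truck, not the report; the report belongs to the translating event.
(c) Entailed — the narrative places the translating before the loading.
(d) Entailed — generalizing the patient leaves a sub-description the original still satisfies.
(e) Not entailed — the passage has Dara examining the ruler, not Tomas.
(f) Not entailed — the narrative doesn't order the examining relative to the translating.

(c), (d)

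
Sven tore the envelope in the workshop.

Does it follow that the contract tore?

Nothing is said about any contract; only the envelope is affected.

no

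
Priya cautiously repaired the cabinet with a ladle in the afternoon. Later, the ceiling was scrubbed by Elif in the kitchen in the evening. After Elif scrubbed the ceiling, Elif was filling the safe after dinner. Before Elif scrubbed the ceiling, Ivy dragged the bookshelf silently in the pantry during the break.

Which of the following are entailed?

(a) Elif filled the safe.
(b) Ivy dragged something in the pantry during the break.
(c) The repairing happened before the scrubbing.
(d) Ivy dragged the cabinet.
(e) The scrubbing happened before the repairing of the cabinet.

(b), (c)

(a) Not entailed — 'was filling' is progressive on an accomplishment; it does not entail the completed 'filled'.
(b) Entailed — every conjunct here is already in the original dragging event.
(c) Entailed — the narrative places the repairing before the scrubbing.
(d) Not entailed — Ivy dragged the bookshelf, not the cabinet; the cabinet belongs to the repairing event.
(e) Not entailed — the narrative places the repairing before the scrubbing, not after.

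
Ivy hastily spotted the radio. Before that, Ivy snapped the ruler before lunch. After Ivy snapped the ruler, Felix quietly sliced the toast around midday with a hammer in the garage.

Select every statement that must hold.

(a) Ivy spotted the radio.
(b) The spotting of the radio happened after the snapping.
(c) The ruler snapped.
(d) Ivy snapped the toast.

(a) Entailed — dropping 'hastily' leaves a sub-description the original still satisfies.
(b) Entailed — the narrative places the snapping before the spotting.
(c) Entailed — 'Ivy snapped the ruler' is causative; it entails the inchoative 'the ruler snapped'.
(d) Not entailed — Ivy snapped the ruler, not the toast; the toast belongs to the slicing event.

(a), (b), (c)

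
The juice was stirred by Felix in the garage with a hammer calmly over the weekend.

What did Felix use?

'with a hammer' marks the instrument of the stirring event.

a hammer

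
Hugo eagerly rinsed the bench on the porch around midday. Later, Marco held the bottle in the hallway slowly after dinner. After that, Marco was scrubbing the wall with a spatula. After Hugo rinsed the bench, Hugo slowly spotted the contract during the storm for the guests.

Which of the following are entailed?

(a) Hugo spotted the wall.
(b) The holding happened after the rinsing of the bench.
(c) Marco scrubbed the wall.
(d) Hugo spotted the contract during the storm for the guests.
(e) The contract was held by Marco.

(a) Not entailed — Hugo spotted the contract, not the wall; the wall belongs to the scrubbing event.
(b) Entailed — the narrative places the rinsing before the holding.
(c) Entailed — 'scrub' is an activity; 'was scrubbing' entails that some scrubbing happened, so 'scrubbed' holds.
(d) Entailed — every conjunct here is already in the original spotting event.
(e) Not entailed — Marco held the bottle, not the contract; the contract belongs to the spotting event.

(b), (c), (d)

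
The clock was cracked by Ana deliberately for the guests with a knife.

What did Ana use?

a knife

'with a knife' marks the instrument of the cracking event.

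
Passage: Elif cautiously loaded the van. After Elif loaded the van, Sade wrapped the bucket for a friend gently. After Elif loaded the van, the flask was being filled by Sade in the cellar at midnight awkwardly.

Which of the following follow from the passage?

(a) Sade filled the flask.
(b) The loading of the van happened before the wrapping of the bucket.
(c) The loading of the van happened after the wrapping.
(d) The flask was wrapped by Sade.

(a) Not entailed — 'was filling' is progressive on an accomplishment; it does not entail the completed 'filled'.
(b) Entailed — the narrative places the loading before the wrapping.
(c) Not entailed — the narrative places the loading before the wrapping, not after.
(d) Not entailed — Sade wrapped the bucket, not the flask; the flask belongs to the filling event.

(b)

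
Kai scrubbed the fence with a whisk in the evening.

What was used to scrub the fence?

a whisk

'with a whisk' marks the instrument of the scrubbing event.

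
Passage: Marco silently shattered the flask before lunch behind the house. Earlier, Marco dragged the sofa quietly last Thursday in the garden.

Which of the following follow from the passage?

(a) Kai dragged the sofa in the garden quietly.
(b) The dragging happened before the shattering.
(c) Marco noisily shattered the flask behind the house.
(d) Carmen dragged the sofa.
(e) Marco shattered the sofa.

(b)

(a) Not entailed — the passage has Marco dragging the sofa, not Kai.
(b) Entailed — the narrative places the dragging before the shattering.
(c) Not entailed — 'noisily' adds a manner not in (and inconsistent with) the original.
(d) Not entailed — the passage has Marco dragging the sofa, not Carmen.
(e) Not entailed — Marco shattered the flask, not the sofa; the sofa belongs to the dragging event.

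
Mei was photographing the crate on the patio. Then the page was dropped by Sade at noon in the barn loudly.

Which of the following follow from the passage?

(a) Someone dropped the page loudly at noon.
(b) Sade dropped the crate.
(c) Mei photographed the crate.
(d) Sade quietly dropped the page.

(a) Entailed — dropping 'in the barn' and generalizing the agent leaves a sub-description the original still satisfies.
(b) Not entailed — Sade dropped the page, not the crate; the crate belongs to the photographing event.
(c) Not entailed — 'was photographing' is progressive on an accomplishment; it does not entail the completed 'photographed'.
(d) Not entailed — 'quietly' adds a manner not in (and inconsistent with) the original.

(a)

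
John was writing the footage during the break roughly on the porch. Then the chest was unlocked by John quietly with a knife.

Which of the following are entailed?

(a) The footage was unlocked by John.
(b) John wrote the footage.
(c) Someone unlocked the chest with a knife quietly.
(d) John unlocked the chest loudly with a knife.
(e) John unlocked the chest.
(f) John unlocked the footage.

(a) Not entailed — John unlocked the chest, not the footage; the footage belongs to the writing event.
(b) Not entailed — 'was writing' is progressive on an accomplishment; it does not entail the completed 'wrote'.
(c) Entailed — generalizing the agent leaves a sub-description the original still satisfies.
(d) Not entailed — 'loudly' adds a manner not in (and inconsistent with) the original.
(e) Entailed — every conjunct here is already in the original unlocking event.
(f) Not entailed — John unlocked the chest, not the footage; the footage belongs to the writing event.

(c), (e)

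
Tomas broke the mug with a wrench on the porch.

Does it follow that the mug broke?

'Tomas broke the mug' is the causative; it entails the inchoative 'the mug broke'.

yes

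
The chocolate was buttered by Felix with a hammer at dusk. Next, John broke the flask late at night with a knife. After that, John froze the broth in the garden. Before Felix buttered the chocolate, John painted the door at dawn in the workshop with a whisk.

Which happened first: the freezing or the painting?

The connectives place the painting before the freezing.

the painting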